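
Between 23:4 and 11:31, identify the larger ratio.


23/4 = 5.7500
11/31 = 0.3548
5.7500 > 0.3548, so 23:4 is greater
= 23:4

23:4


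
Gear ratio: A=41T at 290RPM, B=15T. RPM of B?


Gear ratio = 41:15 = 41:15
RPM_B = RPM_A × (teeth_A / teeth_B)
= 290 × (41/15)
= 792.7 RPM

792.7 RPM


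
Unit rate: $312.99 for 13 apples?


Unit rate = total / quantity
= 312.99 / 13
= $24.08 per unit

$24.08 per unit


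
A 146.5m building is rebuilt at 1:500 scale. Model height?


Model size = real / scale
= 146.5 / 500
= 0.2930 m

0.2930 m


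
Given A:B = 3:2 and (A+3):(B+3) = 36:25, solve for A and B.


Let A = 3k, B = 2k.
(3k + 3) / (2k + 3) = 36/25
Cross-multiply: 25(3k + 3) = 36(2k + 3)
75k + 75 = 72k + 108
75k - 72k = 108 - 75
3k = 33
k = 33/3 = 11
A = 3×11 = 33, B = 2×11 = 22
= A = 33, B = 22

A = 33, B = 22


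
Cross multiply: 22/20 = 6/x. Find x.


Cross multiply: 22 × x = 20 × 6
22x = 120
x = 120 / 22
= 5.45

5.45


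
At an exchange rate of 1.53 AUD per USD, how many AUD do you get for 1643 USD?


Amount × rate = 1643 × 1.53
= 2513.79 AUD

2513.79 AUD


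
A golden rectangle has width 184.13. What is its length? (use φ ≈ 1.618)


φ = (1 + √5) / 2 ≈ 1.618
Length = width × φ = 184.13 × 1.618 = 297.92234
≈ 297.92

297.92


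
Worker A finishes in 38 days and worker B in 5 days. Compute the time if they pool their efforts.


Rate of A = 1/38 per day
Rate of B = 1/5 per day
Combined rate = 1/38 + 1/5 = 43/190 ≈ 0.2263 per day
Days = 1 / combined rate = 190/43
≈ 4.42 days

4.42 days


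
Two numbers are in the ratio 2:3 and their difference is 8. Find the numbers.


Let A = 2k, B = 3k.
3k - 2k = 8
1k = 8 → k = 8/1 = 8
A = 2×8 = 16, B = 3×8 = 24
= A = 16, B = 24

A = 16, B = 24


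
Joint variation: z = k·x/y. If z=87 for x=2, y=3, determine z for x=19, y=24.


z = k·x/y
Solve for k using the known point: k = z·y/x = 87×3/2 = 261/2 = 130.5000
Now evaluate at x=19, y=24:
z = k × 19 / 24 = (261 × 19) / (2 × 24) = 4959/48
= 103.3125

103.3125


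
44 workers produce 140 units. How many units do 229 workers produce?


Direct proportion: y/x = constant
k = 140/44 ≈ 3.1818
y₂ = k × 229 = 140 × 229 / 44 = 32060/44
≈ 728.64

728.64


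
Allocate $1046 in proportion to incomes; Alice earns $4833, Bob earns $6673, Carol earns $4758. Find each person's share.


Total income = 4833 + 6673 + 4758 = $16264
Alice: $1046 × 4833/16264 = $310.83
Bob: $1046 × 6673/16264 = $429.17
Carol: $1046 × 4758/16264 = $306.01
= Alice: $310.83, Bob: $429.17, Carol: $306.01

Alice: $310.83, Bob: $429.17, Carol: $306.01


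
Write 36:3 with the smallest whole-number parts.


GCD(36, 3) = 3
36/3 : 3/3
= 12:1

12:1


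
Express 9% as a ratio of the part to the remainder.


9% means 9 parts out of 100; remainder = 91
Part : remainder = 9:91
GCD = 1
= 9:91

9:91


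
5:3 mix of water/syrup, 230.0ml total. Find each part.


Total parts = 5 + 3 = 8
water: 230.0 × 5/8 = 143.8ml
syrup: 230.0 × 3/8 = 86.3ml
= 143.8ml and 86.3ml

143.8ml and 86.3ml


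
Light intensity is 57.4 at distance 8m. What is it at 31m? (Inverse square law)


I₁d₁² = I₂d₂²
I₂ = I₁ × (d₁/d₂)²
= 57.4 × (8/31)²
= 57.4 × 64/961
= 3673.6/961
≈ 3.8227

3.8227


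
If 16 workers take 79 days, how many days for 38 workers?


Inverse proportion: x × y = constant
k = 16 × 79 = 1264
y₂ = k / 38 = 1264 / 38
= 33.26

33.26


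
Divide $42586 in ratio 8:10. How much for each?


Total parts = 8 + 10 = 18
Part 1: 42586 × 8/18 = 18927.11
Part 2: 42586 × 10/18 = 23658.89
= Part 1: $18927.11, Part 2: $23658.89

Part 1: $18927.11, Part 2: $23658.89


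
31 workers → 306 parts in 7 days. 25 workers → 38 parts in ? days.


Days ∝ work / workers, so d₂ = d₁ × (m₁/m₂) × (w₂/w₁)
Workers factor (inverse): 31/25 = 1.2400
Work factor (direct): 38/306 ≈ 0.1242
d₂ = 7 × 31/25 × 38/306 = (7 × 31 × 38) / (25 × 306) = 8246/7650
≈ 1.08 days

1.08 days


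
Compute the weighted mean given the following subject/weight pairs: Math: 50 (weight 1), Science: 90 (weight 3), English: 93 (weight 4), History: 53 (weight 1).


Numerator = 50×1 + 90×3 + 93×4 + 53×1
= 50 + 270 + 372 + 53
= 745
Total weight = 9
Weighted avg = 745/9
= 82.78

82.78


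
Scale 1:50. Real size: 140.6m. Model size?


Model size = real / scale
= 140.6 / 50
= 2.8120 m

2.8120 m


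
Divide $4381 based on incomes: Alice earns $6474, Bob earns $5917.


Total income = 6474 + 5917 = $12391
Alice: $4381 × 6474/12391 = $2288.97
Bob: $4381 × 5917/12391 = $2092.03
= Alice: $2288.97, Bob: $2092.03

Alice: $2288.97, Bob: $2092.03


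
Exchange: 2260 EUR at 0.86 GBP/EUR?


Amount × rate = 2260 × 0.86
= 1943.60 GBP

1943.60 GBP


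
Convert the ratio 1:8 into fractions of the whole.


Total parts = 1 + 8 = 9
First part: 1/9 = 1/9
Second part: 8/9 = 8/9
= 1/9 and 8/9

1/9 and 8/9


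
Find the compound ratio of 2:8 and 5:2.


Compound ratio = (2×5) : (8×2)
= 10:16
GCD = 2
= 5:8

5:8


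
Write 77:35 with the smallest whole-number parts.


GCD(77, 35) = 7
77/7 : 35/7
= 11:5

11:5


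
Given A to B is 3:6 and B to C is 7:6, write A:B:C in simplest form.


Match B: multiply A:B by 7 → 21:42
Multiply B:C by 6 → 42:36
Combined: 21:42:36
GCD = 3
= 7:14:12

7:14:12


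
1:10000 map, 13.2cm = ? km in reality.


Real distance = map distance × scale
= 13.2cm × 10000
= 132000 cm = 1320.0 m
= 1.320 km

1.320 km


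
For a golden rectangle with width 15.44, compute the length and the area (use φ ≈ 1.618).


φ = (1 + √5) / 2 ≈ 1.618
Length = width × φ = 15.44 × 1.618 = 24.98192
≈ 24.98
Area = width × length = 15.44 × 24.98192 = 385.7208448 ≈ 385.72
= Length: 24.98, Area: 385.72

Length: 24.98, Area: 385.72


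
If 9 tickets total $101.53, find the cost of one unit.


Unit rate = total / quantity
= 101.53 / 9
= $11.28 per unit

$11.28 per unit


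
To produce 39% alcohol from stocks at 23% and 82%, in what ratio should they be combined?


Let x parts of 23% mix with y parts of 82%.
23x + 82y = 39(x + y)
23x + 82y = 39x + 39y
x(23 - 39) = y(39 - 82)
x/y = (82 - 39)/(39 - 23) = 43/16
Simplify: 43:16
= 43:16

43:16


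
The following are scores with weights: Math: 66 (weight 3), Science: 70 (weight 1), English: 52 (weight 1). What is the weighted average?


Numerator = 66×3 + 70×1 + 52×1
= 198 + 70 + 52
= 320
Total weight = 5
Weighted avg = 320/5
= 64.00

64.00


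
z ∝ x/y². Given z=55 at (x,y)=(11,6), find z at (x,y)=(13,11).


z = k·x/y²
Solve for k using the known point: k = z·y²/x = 55×36/11 = 1980/11 = 180.0000
Now evaluate at x=13, y=11:
z = k × 13 / 121 = (1980 × 13) / (11 × 121) = 25740/1331
≈ 19.3388

19.3388


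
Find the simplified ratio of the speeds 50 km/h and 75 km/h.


Ratio = 50:75
GCD = 25
Simplified = 2:3
Time ratio (same distance) = 3:2
Speed ratio = 2:3

2:3


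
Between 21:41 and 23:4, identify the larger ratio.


21/41 = 0.5122
23/4 = 5.7500
0.5122 < 5.7500, so 21:41 is less
= 23:4

23:4


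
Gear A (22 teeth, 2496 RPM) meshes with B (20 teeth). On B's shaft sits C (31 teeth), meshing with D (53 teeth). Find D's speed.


Stage 1: RPM_B = RPM_A × t_A/t_B = 2496 × 22/20 = 54912/20 = 2745.60
B and C share a shaft → RPM_C = RPM_B
Stage 2: RPM_D = RPM_C × t_C/t_D = RPM_A × (t_A×t_C)/(t_B×t_D)
Overall ratio = (22×31)/(20×53) = 682/1060
RPM_D = 2496 × 682/1060 = 1702272/1060
≈ 1605.92 RPM

1605.92 RPM


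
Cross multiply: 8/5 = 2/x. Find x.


Cross multiply: 8 × x = 5 × 2
8x = 10
x = 10 / 8
= 1.25

1.25


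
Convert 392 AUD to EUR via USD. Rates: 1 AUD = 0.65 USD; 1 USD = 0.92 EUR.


Step 1: 392 AUD × 0.65 = 254.80 USD
Step 2: 254.80 USD × 0.92 = 234.42 EUR
Implied rate AUD→EUR = 0.65 × 0.92 = 0.5980
= 234.42 EUR

234.42 EUR


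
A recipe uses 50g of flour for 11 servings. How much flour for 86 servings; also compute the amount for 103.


Direct proportion: y/x = constant
k = 50/11 ≈ 4.5455
y at x=86: k × 86 = 50 × 86 / 11 = 4300/11 ≈ 390.91
y at x=103: k × 103 = 50 × 103 / 11 = 5150/11 ≈ 468.18
= 390.91 and 468.18

390.91 and 468.18


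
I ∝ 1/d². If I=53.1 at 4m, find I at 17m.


I₁d₁² = I₂d₂²
I₂ = I₁ × (d₁/d₂)²
= 53.1 × (4/17)²
= 53.1 × 16/289
= 849.6/289
≈ 2.9398

2.9398


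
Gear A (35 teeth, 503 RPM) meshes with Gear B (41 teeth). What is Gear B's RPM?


Gear ratio = 35:41 = 35:41
RPM_B = RPM_A × (teeth_A / teeth_B)
= 503 × (35/41)
= 429.4 RPM

429.4 RPM


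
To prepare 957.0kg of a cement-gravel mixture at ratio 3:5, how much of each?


Total parts = 3 + 5 = 8
cement: 957.0 × 3/8 = 358.9kg
gravel: 957.0 × 5/8 = 598.1kg
= 358.9kg and 598.1kg

358.9kg and 598.1kg


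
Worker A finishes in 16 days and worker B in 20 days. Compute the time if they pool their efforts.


Rate of A = 1/16 per day
Rate of B = 1/20 per day
Combined rate = 1/16 + 1/20 = 36/320 = 0.1125 per day
Days = 1 / combined rate = 320/36
≈ 8.89 days

8.89 days


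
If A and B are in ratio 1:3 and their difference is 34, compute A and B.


Let A = 1k, B = 3k.
3k - 1k = 34
2k = 34 → k = 34/2 = 17
A = 1×17 = 17, B = 3×17 = 51
= A = 17, B = 51

A = 17, B = 51


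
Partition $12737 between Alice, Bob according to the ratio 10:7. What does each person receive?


Total parts = 10 + 7 = 17
Alice: 12737 × 10/17 = 7492.35
Bob: 12737 × 7/17 = 5244.65
= Alice: $7492.35, Bob: $5244.65

Alice: $7492.35, Bob: $5244.65


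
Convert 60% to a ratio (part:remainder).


60% means 60 parts out of 100; remainder = 40
Part : remainder = 60:40
GCD = 20
= 3:2

3:2


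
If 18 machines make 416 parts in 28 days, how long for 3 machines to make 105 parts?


Days ∝ work / workers, so d₂ = d₁ × (m₁/m₂) × (w₂/w₁)
Workers factor (inverse): 18/3 = 6.0000
Work factor (direct): 105/416 ≈ 0.2524
d₂ = 28 × 18/3 × 105/416 = (28 × 18 × 105) / (3 × 416) = 52920/1248
≈ 42.40 days

42.40 days


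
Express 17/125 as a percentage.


Percentage = (part / whole) × 100
= (17 / 125) × 100
= 13.60%

13.60%


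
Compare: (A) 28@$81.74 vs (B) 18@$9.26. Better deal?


Deal A: $81.74/28 = $2.9193/unit
Deal B: $9.26/18 = $0.5144/unit
B is cheaper per unit
= Deal B

Deal B


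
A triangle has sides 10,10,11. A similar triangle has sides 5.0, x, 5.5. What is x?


Scale factor = 5.0/10 = 0.5
Missing side = 10 × 0.5
= 5.0

5.0


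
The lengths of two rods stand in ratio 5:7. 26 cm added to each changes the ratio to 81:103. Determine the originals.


Let A = 5k, B = 7k.
(5k + 26) / (7k + 26) = 81/103
Cross-multiply: 103(5k + 26) = 81(7k + 26)
515k + 2678 = 567k + 2106
515k - 567k = 2106 - 2678
-52k = -572
k = -572/-52 = 11
A = 5×11 = 55, B = 7×11 = 77
= A = 55, B = 77

A = 55, B = 77


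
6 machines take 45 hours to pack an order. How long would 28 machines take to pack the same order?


Inverse proportion: x × y = constant
k = 6 × 45 = 270
y₂ = k / 28 = 270 / 28
= 9.64

9.64


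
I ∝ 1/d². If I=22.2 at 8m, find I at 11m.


I₁d₁² = I₂d₂²
I₂ = I₁ × (d₁/d₂)²
= 22.2 × (8/11)²
= 22.2 × 64/121
= 1420.8/121
≈ 11.7421

11.7421


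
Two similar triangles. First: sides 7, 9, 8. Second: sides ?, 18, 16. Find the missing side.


Scale factor = 18/9 = 2
Missing side = 7 × 2
= 14.0

14.0


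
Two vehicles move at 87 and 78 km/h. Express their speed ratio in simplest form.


Ratio = 87:78
GCD = 3
Simplified = 29:26
Time ratio (same distance) = 26:29
Speed ratio = 29:26

29:26


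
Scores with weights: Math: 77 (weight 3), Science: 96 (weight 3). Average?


Numerator = 77×3 + 96×3
= 231 + 288
= 519
Total weight = 6
Weighted avg = 519/6
= 86.50

86.50


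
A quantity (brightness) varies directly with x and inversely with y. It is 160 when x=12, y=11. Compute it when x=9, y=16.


z = k·x/y
Solve for k using the known point: k = z·y/x = 160×11/12 = 1760/12 ≈ 146.6667
Now evaluate at x=9, y=16:
z = k × 9 / 16 = (1760 × 9) / (12 × 16) = 15840/192
= 82.5000

82.5000


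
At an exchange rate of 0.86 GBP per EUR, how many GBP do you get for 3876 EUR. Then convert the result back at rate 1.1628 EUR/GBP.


Amount × rate = 3876 × 0.86 = 3333.36 GBP
Round-trip: 3333.36 × 1.1628 = 3876.03 EUR
= 3333.36 GBP, then 3876.03 EUR

3333.36 GBP, then 3876.03 EUR


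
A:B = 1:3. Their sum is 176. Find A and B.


Let A = 1k, B = 3k.
1k + 3k = 176
4k = 176 → k = 176/4 = 44
A = 1×44 = 44, B = 3×44 = 132
= A = 44, B = 132

A = 44, B = 132


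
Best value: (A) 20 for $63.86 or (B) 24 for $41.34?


Deal A: $63.86/20 = $3.1930/unit
Deal B: $41.34/24 = $1.7225/unit
B is cheaper per unit
= Deal B

Deal B


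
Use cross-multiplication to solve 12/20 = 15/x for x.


Cross multiply: 12 × x = 20 × 15
12x = 300
x = 300 / 12
= 25.00

25.00


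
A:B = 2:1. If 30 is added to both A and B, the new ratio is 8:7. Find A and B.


Let A = 2k, B = 1k.
(2k + 30) / (1k + 30) = 8/7
Cross-multiply: 7(2k + 30) = 8(1k + 30)
14k + 210 = 8k + 240
14k - 8k = 240 - 210
6k = 30
k = 30/6 = 5
A = 2×5 = 10, B = 1×5 = 5
= A = 10, B = 5

A = 10, B = 5


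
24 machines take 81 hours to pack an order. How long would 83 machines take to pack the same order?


Inverse proportion: x × y = constant
k = 24 × 81 = 1944
y₂ = k / 83 = 1944 / 83
= 23.42

23.42


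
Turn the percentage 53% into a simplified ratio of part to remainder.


53% means 53 parts out of 100; remainder = 47
Part : remainder = 53:47
GCD = 1
= 53:47

53:47


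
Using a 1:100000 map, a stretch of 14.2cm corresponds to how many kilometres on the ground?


Real distance = map distance × scale
= 14.2cm × 100000
= 1420000 cm = 14200.0 m
= 14.200 km

14.200 km


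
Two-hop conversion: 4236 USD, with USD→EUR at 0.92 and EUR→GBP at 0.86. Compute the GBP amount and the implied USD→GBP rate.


Step 1: 4236 USD × 0.92 = 3897.12 EUR
Step 2: 3897.12 EUR × 0.86 = 3351.52 GBP
Implied rate USD→GBP = 0.92 × 0.86 = 0.7912
= 3351.52 GBP; implied rate 0.7912 GBP/USD

3351.52 GBP; implied rate 0.7912 GBP/USD


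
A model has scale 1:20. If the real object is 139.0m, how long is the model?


Model size = real / scale
= 139.0 / 20
= 6.9500 m

6.9500 m


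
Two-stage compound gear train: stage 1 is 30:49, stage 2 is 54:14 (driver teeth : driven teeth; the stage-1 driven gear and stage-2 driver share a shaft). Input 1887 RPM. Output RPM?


Stage 1: RPM_B = RPM_A × t_A/t_B = 1887 × 30/49 = 56610/49 ≈ 1155.31
B and C share a shaft → RPM_C = RPM_B
Stage 2: RPM_D = RPM_C × t_C/t_D = RPM_A × (t_A×t_C)/(t_B×t_D)
Overall ratio = (30×54)/(49×14) = 1620/686
RPM_D = 1887 × 1620/686 = 3056940/686
≈ 4456.18 RPM

4456.18 RPM


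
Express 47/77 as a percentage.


Percentage = (part / whole) × 100
= (47 / 77) × 100
≈ 61.04%

61.04%


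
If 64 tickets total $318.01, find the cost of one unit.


Unit rate = total / quantity
= 318.01 / 64
= $4.97 per unit

$4.97 per unit


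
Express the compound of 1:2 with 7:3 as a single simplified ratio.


Compound ratio = (1×7) : (2×3)
= 7:6
GCD = 1
= 7:6

7:6


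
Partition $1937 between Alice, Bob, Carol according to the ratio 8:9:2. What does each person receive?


Total parts = 8 + 9 + 2 = 19
Alice: 1937 × 8/19 = 815.58
Bob: 1937 × 9/19 = 917.53
Carol: 1937 × 2/19 = 203.89
= Alice: $815.58, Bob: $917.53, Carol: $203.89

Alice: $815.58, Bob: $917.53, Carol: $203.89


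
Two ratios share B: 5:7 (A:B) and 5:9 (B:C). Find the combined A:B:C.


Match B: multiply A:B by 5 → 25:35
Multiply B:C by 7 → 35:63
Combined: 25:35:63
GCD = 1
= 25:35:63

25:35:63


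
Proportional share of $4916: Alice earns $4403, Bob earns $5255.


Total income = 4403 + 5255 = $9658
Alice: $4916 × 4403/9658 = $2241.16
Bob: $4916 × 5255/9658 = $2674.84
= Alice: $2241.16, Bob: $2674.84

Alice: $2241.16, Bob: $2674.84


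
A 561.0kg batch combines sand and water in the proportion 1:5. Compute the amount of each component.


Total parts = 1 + 5 = 6
sand: 561.0 × 1/6 = 93.5kg
water: 561.0 × 5/6 = 467.5kg
= 93.5kg and 467.5kg

93.5kg and 467.5kg


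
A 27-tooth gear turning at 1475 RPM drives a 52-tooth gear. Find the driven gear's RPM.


Gear ratio = 27:52 = 27:52
RPM_B = RPM_A × (teeth_A / teeth_B)
= 1475 × (27/52)
= 765.9 RPM

765.9 RPM


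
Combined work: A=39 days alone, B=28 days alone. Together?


Rate of A = 1/39 per day
Rate of B = 1/28 per day
Combined rate = 1/39 + 1/28 = 67/1092 ≈ 0.0614 per day
Days = 1 / combined rate = 1092/67
≈ 16.30 days

16.30 days


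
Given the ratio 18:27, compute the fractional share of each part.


Total parts = 18 + 27 = 45
First part: 18/45 = 2/5
Second part: 27/45 = 3/5
= 2/5 and 3/5

2/5 and 3/5


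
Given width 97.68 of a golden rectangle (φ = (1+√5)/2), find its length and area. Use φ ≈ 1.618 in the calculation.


φ = (1 + √5) / 2 ≈ 1.618
Length = width × φ = 97.68 × 1.618 = 158.04624
≈ 158.05
Area = width × length = 97.68 × 158.04624 = 15437.9567232 ≈ 15437.96
= Length: 158.05, Area: 15437.96

Length: 158.05, Area: 15437.96


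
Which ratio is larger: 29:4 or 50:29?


29/4 = 7.2500
50/29 = 1.7241
7.2500 > 1.7241, so 29:4 is greater
= 29:4

29:4


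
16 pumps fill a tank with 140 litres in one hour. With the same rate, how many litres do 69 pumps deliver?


Direct proportion: y/x = constant
k = 140/16 = 8.7500
y₂ = k × 69 = 140 × 69 / 16 = 9660/16
= 603.75

603.75


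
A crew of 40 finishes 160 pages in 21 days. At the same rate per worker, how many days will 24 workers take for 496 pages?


Days ∝ work / workers, so d₂ = d₁ × (m₁/m₂) × (w₂/w₁)
Workers factor (inverse): 40/24 ≈ 1.6667
Work factor (direct): 496/160 = 3.1000
d₂ = 21 × 40/24 × 496/160 = (21 × 40 × 496) / (24 × 160) = 416640/3840
= 108.50 days

108.50 days


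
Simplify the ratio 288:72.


GCD(288, 72) = 72
288/72 : 72/72
= 4:1

4:1


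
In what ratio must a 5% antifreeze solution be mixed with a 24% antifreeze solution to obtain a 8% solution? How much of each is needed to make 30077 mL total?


Let x parts of 5% mix with y parts of 24%.
5x + 24y = 8(x + y)
5x + 24y = 8x + 8y
x(5 - 8) = y(8 - 24)
x/y = (24 - 8)/(8 - 5) = 16/3
Simplify: 16:3
Total parts = 19; one part = 30077/19 = 1583.00 mL
5% solution: 16×1583.00 = 25328.00 mL
24% solution: 3×1583.00 = 4749.00 mL
= ratio 16:3; 25328.00 mL and 4749.00 mL

ratio 16:3; 25328.00 mL and 4749.00 mL


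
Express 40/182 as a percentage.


Percentage = (part / whole) × 100
= (40 / 182) × 100
≈ 21.98%

21.98%


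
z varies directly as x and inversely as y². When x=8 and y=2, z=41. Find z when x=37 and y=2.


z = k·x/y²
Solve for k using the known point: k = z·y²/x = 41×4/8 = 164/8 = 20.5000
Now evaluate at x=37, y=2:
z = k × 37 / 4 = (164 × 37) / (8 × 4) = 6068/32
= 189.6250

189.6250


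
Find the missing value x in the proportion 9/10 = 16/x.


Cross multiply: 9 × x = 10 × 16
9x = 160
x = 160 / 9
= 17.78

17.78


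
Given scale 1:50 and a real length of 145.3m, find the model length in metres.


Model size = real / scale
= 145.3 / 50
= 2.9060 m

2.9060 m


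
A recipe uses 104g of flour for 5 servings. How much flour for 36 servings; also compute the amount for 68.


Direct proportion: y/x = constant
k = 104/5 = 20.8000
y at x=36: k × 36 = 104 × 36 / 5 = 3744/5 = 748.80
y at x=68: k × 68 = 104 × 68 / 5 = 7072/5 = 1414.40
= 748.80 and 1414.40

748.80 and 1414.40


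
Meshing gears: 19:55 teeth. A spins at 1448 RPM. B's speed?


Gear ratio = 19:55 = 19:55
RPM_B = RPM_A × (teeth_A / teeth_B)
= 1448 × (19/55)
= 500.2 RPM

500.2 RPM


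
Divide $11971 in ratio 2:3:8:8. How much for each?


Total parts = 2 + 3 + 8 + 8 = 21
Part 1: 11971 × 2/21 = 1140.10
Part 2: 11971 × 3/21 = 1710.14
Part 3: 11971 × 8/21 = 4560.38
Part 4: 11971 × 8/21 = 4560.38
= Part 1: $1140.10, Part 2: $1710.14, Part 3: $4560.38, Part 4: $4560.38

Part 1: $1140.10, Part 2: $1710.14, Part 3: $4560.38, Part 4: $4560.38


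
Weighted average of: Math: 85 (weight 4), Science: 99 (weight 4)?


Numerator = 85×4 + 99×4
= 340 + 396
= 736
Total weight = 8
Weighted avg = 736/8
= 92.00

92.00


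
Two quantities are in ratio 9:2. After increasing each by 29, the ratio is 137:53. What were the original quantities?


Let A = 9k, B = 2k.
(9k + 29) / (2k + 29) = 137/53
Cross-multiply: 53(9k + 29) = 137(2k + 29)
477k + 1537 = 274k + 3973
477k - 274k = 3973 - 1537
203k = 2436
k = 2436/203 = 12
A = 9×12 = 108, B = 2×12 = 24
= A = 108, B = 24

A = 108, B = 24


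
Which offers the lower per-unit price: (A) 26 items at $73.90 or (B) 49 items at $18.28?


Deal A: $73.90/26 = $2.8423/unit
Deal B: $18.28/49 = $0.3731/unit
B is cheaper per unit
= Deal B

Deal B


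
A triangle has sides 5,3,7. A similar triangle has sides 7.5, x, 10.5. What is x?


Scale factor = 7.5/5 = 1.5
Missing side = 3 × 1.5
= 4.5

4.5


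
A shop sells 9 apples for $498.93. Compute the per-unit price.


Unit rate = total / quantity
= 498.93 / 9
= $55.44 per unit

$55.44 per unit


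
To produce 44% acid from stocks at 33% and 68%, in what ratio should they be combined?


Let x parts of 33% mix with y parts of 68%.
33x + 68y = 44(x + y)
33x + 68y = 44x + 44y
x(33 - 44) = y(44 - 68)
x/y = (68 - 44)/(44 - 33) = 24/11
Simplify: 24:11
= 24:11

24:11


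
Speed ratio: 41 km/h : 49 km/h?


Ratio = 41:49
GCD = 1
Simplified = 41:49
Time ratio (same distance) = 49:41
Speed ratio = 41:49

41:49


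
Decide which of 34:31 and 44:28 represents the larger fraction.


34/31 = 1.0968
44/28 = 1.5714
1.0968 < 1.5714, so 34:31 is less
= 44:28

44:28


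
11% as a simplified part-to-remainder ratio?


11% means 11 parts out of 100; remainder = 89
Part : remainder = 11:89
GCD = 1
= 11:89

11:89


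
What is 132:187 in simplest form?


GCD(132, 187) = 11
132/11 : 187/11
= 12:17

12:17


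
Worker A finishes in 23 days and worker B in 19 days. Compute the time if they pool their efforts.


Rate of A = 1/23 per day
Rate of B = 1/19 per day
Combined rate = 1/23 + 1/19 = 42/437 ≈ 0.0961 per day
Days = 1 / combined rate = 437/42
≈ 10.40 days

10.40 days


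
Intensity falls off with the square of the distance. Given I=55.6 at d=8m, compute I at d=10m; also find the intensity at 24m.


I₁d₁² = I₂d₂²
I at 10m = 55.6 × (8/10)² = 55.6 × 64/100 = 3558.4/100 = 35.5840
I at 24m = 55.6 × (8/24)² = 55.6 × 64/576 = 3558.4/576 ≈ 6.1778
= 35.5840 and 6.1778

35.5840 and 6.1778


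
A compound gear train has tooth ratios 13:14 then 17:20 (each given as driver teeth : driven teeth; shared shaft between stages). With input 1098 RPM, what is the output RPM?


Stage 1: RPM_B = RPM_A × t_A/t_B = 1098 × 13/14 = 14274/14 ≈ 1019.57
B and C share a shaft → RPM_C = RPM_B
Stage 2: RPM_D = RPM_C × t_C/t_D = RPM_A × (t_A×t_C)/(t_B×t_D)
Overall ratio = (13×17)/(14×20) = 221/280
RPM_D = 1098 × 221/280 = 242658/280
≈ 866.64 RPM

866.64 RPM


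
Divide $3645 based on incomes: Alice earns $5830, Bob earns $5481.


Total income = 5830 + 5481 = $11311
Alice: $3645 × 5830/11311 = $1878.73
Bob: $3645 × 5481/11311 = $1766.27
= Alice: $1878.73, Bob: $1766.27

Alice: $1878.73, Bob: $1766.27


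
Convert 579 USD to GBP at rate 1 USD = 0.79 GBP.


Amount × rate = 579 × 0.79
= 457.41 GBP

457.41 GBP


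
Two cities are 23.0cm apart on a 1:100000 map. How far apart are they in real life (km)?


Real distance = map distance × scale
= 23.0cm × 100000
= 2300000 cm = 23000.0 m
= 23.000 km

23.000 km


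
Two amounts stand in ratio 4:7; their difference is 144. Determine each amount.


Let A = 4k, B = 7k.
7k - 4k = 144
3k = 144 → k = 144/3 = 48
A = 4×48 = 192, B = 7×48 = 336
= A = 192, B = 336

A = 192, B = 336


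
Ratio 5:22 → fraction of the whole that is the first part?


Total parts = 5 + 22 = 27
First part: 5/27 = 5/27
= 5/27

5/27


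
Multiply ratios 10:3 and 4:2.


Compound ratio = (10×4) : (3×2)
= 40:6
GCD = 2
= 20:3

20:3


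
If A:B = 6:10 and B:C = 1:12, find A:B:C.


Match B: multiply A:B by 1 → 6:10
Multiply B:C by 10 → 10:120
Combined: 6:10:120
GCD = 2
= 3:5:60

3:5:60


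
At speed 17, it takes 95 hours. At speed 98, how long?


Inverse proportion: x × y = constant
k = 17 × 95 = 1615
y₂ = k / 98 = 1615 / 98
= 16.48

16.48


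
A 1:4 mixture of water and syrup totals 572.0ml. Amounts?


Total parts = 1 + 4 = 5
water: 572.0 × 1/5 = 114.4ml
syrup: 572.0 × 4/5 = 457.6ml
= 114.4ml and 457.6ml

114.4ml and 457.6ml


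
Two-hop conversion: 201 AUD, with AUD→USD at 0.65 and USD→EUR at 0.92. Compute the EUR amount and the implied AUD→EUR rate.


Step 1: 201 AUD × 0.65 = 130.65 USD
Step 2: 130.65 USD × 0.92 = 120.20 EUR
Implied rate AUD→EUR = 0.65 × 0.92 = 0.5980
= 120.20 EUR; implied rate 0.5980 EUR/AUD

120.20 EUR; implied rate 0.5980 EUR/AUD


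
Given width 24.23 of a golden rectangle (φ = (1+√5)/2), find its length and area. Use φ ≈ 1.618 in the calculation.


φ = (1 + √5) / 2 ≈ 1.618
Length = width × φ = 24.23 × 1.618 = 39.20414
≈ 39.20
Area = width × length = 24.23 × 39.20414 = 949.9163122 ≈ 949.92
= Length: 39.20, Area: 949.92

Length: 39.20, Area: 949.92


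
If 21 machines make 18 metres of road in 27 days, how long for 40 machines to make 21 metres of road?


Days ∝ work / workers, so d₂ = d₁ × (m₁/m₂) × (w₂/w₁)
Workers factor (inverse): 21/40 = 0.5250
Work factor (direct): 21/18 ≈ 1.1667
d₂ = 27 × 21/40 × 21/18 = (27 × 21 × 21) / (40 × 18) = 11907/720
≈ 16.54 days

16.54 days


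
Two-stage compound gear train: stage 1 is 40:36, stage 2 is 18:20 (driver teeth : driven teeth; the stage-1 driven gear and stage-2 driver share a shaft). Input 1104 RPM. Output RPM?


Stage 1: RPM_B = RPM_A × t_A/t_B = 1104 × 40/36 = 44160/36 ≈ 1226.67
B and C share a shaft → RPM_C = RPM_B
Stage 2: RPM_D = RPM_C × t_C/t_D = RPM_A × (t_A×t_C)/(t_B×t_D)
Overall ratio = (40×18)/(36×20) = 720/720
RPM_D = 1104 × 720/720 = 794880/720
= 1104.00 RPM

1104.00 RPM


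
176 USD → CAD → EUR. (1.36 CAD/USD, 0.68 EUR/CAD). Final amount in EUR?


Step 1: 176 USD × 1.36 = 239.36 CAD
Step 2: 239.36 CAD × 0.68 = 162.76 EUR
Implied rate USD→EUR = 1.36 × 0.68 = 0.9248
= 162.76 EUR

162.76 EUR


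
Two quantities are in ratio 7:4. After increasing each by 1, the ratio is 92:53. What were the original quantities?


Let A = 7k, B = 4k.
(7k + 1) / (4k + 1) = 92/53
Cross-multiply: 53(7k + 1) = 92(4k + 1)
371k + 53 = 368k + 92
371k - 368k = 92 - 53
3k = 39
k = 39/3 = 13
A = 7×13 = 91, B = 4×13 = 52
= A = 91, B = 52

A = 91, B = 52


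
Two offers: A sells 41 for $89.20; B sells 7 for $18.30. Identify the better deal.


Deal A: $89.20/41 = $2.1756/unit
Deal B: $18.30/7 = $2.6143/unit
A is cheaper per unit
= Deal A

Deal A


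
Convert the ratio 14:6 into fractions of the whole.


Total parts = 14 + 6 = 20
First part: 14/20 = 7/10
Second part: 6/20 = 3/10
= 7/10 and 3/10

7/10 and 3/10


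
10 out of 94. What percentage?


Percentage = (part / whole) × 100
= (10 / 94) × 100
≈ 10.64%

10.64%


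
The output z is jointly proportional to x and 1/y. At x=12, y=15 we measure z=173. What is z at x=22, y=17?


z = k·x/y
Solve for k using the known point: k = z·y/x = 173×15/12 = 2595/12 = 216.2500
Now evaluate at x=22, y=17:
z = k × 22 / 17 = (2595 × 22) / (12 × 17) = 57090/204
≈ 279.8529

279.8529


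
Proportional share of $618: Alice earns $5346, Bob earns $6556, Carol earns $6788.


Total income = 5346 + 6556 + 6788 = $18690
Alice: $618 × 5346/18690 = $176.77
Bob: $618 × 6556/18690 = $216.78
Carol: $618 × 6788/18690 = $224.45
= Alice: $176.77, Bob: $216.78, Carol: $224.45

Alice: $176.77, Bob: $216.78, Carol: $224.45


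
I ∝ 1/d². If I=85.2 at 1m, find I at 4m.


I₁d₁² = I₂d₂²
I₂ = I₁ × (d₁/d₂)²
= 85.2 × (1/4)²
= 85.2 × 1/16
= 85.2/16
= 5.3250

5.3250


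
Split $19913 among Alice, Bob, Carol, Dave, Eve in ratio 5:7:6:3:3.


Total parts = 5 + 7 + 6 + 3 + 3 = 24
Alice: 19913 × 5/24 = 4148.54
Bob: 19913 × 7/24 = 5807.96
Carol: 19913 × 6/24 = 4978.25
Dave: 19913 × 3/24 = 2489.13
Eve: 19913 × 3/24 = 2489.13
= Alice: $4148.54, Bob: $5807.96, Carol: $4978.25, Dave: $2489.13, Eve: $2489.13

Alice: $4148.54, Bob: $5807.96, Carol: $4978.25, Dave: $2489.13, Eve: $2489.13


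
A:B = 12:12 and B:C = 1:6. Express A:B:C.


Match B: multiply A:B by 1 → 12:12
Multiply B:C by 12 → 12:72
Combined: 12:12:72
GCD = 12
= 1:1:6

1:1:6


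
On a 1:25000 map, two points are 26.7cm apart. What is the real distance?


Real distance = map distance × scale
= 26.7cm × 25000
= 667500 cm = 6675.0 m
= 6.675 km

6.675 km


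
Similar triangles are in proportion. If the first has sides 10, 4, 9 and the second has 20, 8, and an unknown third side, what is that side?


Scale factor = 20/10 = 2
Missing side = 9 × 2
= 18.0

18.0


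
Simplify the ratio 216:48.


GCD(216, 48) = 24
216/24 : 48/24
= 9:2

9:2


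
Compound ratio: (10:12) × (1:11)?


Compound ratio = (10×1) : (12×11)
= 10:132
GCD = 2
= 5:66

5:66


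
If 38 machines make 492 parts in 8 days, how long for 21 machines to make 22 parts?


Days ∝ work / workers, so d₂ = d₁ × (m₁/m₂) × (w₂/w₁)
Workers factor (inverse): 38/21 ≈ 1.8095
Work factor (direct): 22/492 ≈ 0.0447
d₂ = 8 × 38/21 × 22/492 = (8 × 38 × 22) / (21 × 492) = 6688/10332
≈ 0.65 days

0.65 days


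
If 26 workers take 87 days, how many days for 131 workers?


Inverse proportion: x × y = constant
k = 26 × 87 = 2262
y₂ = k / 131 = 2262 / 131
= 17.27

17.27


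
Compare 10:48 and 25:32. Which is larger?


10/48 = 0.2083
25/32 = 0.7812
0.2083 < 0.7812, so 10:48 is less
= 25:32

25:32


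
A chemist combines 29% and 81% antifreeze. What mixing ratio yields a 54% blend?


Let x parts of 29% mix with y parts of 81%.
29x + 81y = 54(x + y)
29x + 81y = 54x + 54y
x(29 - 54) = y(54 - 81)
x/y = (81 - 54)/(54 - 29) = 27/25
Simplify: 27:25
= 27:25

27:25


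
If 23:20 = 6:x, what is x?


Cross multiply: 23 × x = 20 × 6
23x = 120
x = 120 / 23
= 5.22

5.22


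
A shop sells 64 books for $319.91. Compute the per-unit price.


Unit rate = total / quantity
= 319.91 / 64
= $5.00 per unit

$5.00 per unit


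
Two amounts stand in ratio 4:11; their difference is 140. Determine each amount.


Let A = 4k, B = 11k.
11k - 4k = 140
7k = 140 → k = 140/7 = 20
A = 4×20 = 80, B = 11×20 = 220
= A = 80, B = 220

A = 80, B = 220


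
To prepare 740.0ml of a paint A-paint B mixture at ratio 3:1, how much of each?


Total parts = 3 + 1 = 4
paint A: 740.0 × 3/4 = 555.0ml
paint B: 740.0 × 1/4 = 185.0ml
= 555.0ml and 185.0ml

555.0ml and 185.0ml


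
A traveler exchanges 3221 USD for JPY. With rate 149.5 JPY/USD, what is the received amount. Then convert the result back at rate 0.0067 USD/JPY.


Amount × rate = 3221 × 149.5 = 481539.50 JPY
Round-trip: 481539.50 × 0.0067 = 3226.31 USD
= 481539.50 JPY, then 3226.31 USD

481539.50 JPY, then 3226.31 USD


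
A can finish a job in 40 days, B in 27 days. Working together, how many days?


Rate of A = 1/40 per day
Rate of B = 1/27 per day
Combined rate = 1/40 + 1/27 = 67/1080 ≈ 0.0620 per day
Days = 1 / combined rate = 1080/67
≈ 16.12 days

16.12 days


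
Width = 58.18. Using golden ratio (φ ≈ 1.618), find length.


φ = (1 + √5) / 2 ≈ 1.618
Length = width × φ = 58.18 × 1.618 = 94.13524
≈ 94.14

94.14


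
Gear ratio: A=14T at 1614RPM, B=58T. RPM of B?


Gear ratio = 14:58 = 7:29
RPM_B = RPM_A × (teeth_A / teeth_B)
= 1614 × (14/58)
= 389.6 RPM

389.6 RPM


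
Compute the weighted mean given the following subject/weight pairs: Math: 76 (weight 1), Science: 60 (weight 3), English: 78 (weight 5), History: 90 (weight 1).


Numerator = 76×1 + 60×3 + 78×5 + 90×1
= 76 + 180 + 390 + 90
= 736
Total weight = 10
Weighted avg = 736/10
= 73.60

73.60


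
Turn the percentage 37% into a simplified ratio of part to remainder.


37% means 37 parts out of 100; remainder = 63
Part : remainder = 37:63
GCD = 1
= 37:63

37:63


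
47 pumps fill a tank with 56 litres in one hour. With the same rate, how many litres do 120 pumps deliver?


Direct proportion: y/x = constant
k = 56/47 ≈ 1.1915
y₂ = k × 120 = 56 × 120 / 47 = 6720/47
≈ 142.98

142.98


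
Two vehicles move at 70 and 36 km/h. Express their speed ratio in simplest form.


Ratio = 70:36
GCD = 2
Simplified = 35:18
Time ratio (same distance) = 18:35
Speed ratio = 35:18

35:18


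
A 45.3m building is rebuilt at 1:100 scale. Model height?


Model size = real / scale
= 45.3 / 100
= 0.4530 m

0.4530 m


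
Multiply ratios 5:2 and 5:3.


Compound ratio = (5×5) : (2×3)
= 25:6
GCD = 1
= 25:6

25:6


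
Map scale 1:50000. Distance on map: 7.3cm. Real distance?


Real distance = map distance × scale
= 7.3cm × 50000
= 365000 cm = 3650.0 m
= 3.650 km

3.650 km


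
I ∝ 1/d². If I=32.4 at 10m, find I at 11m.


I₁d₁² = I₂d₂²
I₂ = I₁ × (d₁/d₂)²
= 32.4 × (10/11)²
= 32.4 × 100/121
= 3240/121
≈ 26.7769

26.7769


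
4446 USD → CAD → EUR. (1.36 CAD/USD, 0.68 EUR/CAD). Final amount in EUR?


Step 1: 4446 USD × 1.36 = 6046.56 CAD
Step 2: 6046.56 CAD × 0.68 = 4111.66 EUR
Implied rate USD→EUR = 1.36 × 0.68 = 0.9248
= 4111.66 EUR

4111.66 EUR


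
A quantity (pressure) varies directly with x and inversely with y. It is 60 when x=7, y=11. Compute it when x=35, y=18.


z = k·x/y
Solve for k using the known point: k = z·y/x = 60×11/7 = 660/7 ≈ 94.2857
Now evaluate at x=35, y=18:
z = k × 35 / 18 = (660 × 35) / (7 × 18) = 23100/126
≈ 183.3333

183.3333


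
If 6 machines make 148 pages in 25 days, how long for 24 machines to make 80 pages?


Days ∝ work / workers, so d₂ = d₁ × (m₁/m₂) × (w₂/w₁)
Workers factor (inverse): 6/24 = 0.2500
Work factor (direct): 80/148 ≈ 0.5405
d₂ = 25 × 6/24 × 80/148 = (25 × 6 × 80) / (24 × 148) = 12000/3552
≈ 3.38 days

3.38 days


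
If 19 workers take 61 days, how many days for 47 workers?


Inverse proportion: x × y = constant
k = 19 × 61 = 1159
y₂ = k / 47 = 1159 / 47
= 24.66

24.66


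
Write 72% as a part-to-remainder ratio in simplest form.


72% means 72 parts out of 100; remainder = 28
Part : remainder = 72:28
GCD = 4
= 18:7

18:7


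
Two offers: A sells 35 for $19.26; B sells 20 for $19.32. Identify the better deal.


Deal A: $19.26/35 = $0.5503/unit
Deal B: $19.32/20 = $0.9660/unit
A is cheaper per unit
= Deal A

Deal A


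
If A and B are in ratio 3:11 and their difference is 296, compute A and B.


Let A = 3k, B = 11k.
11k - 3k = 296
8k = 296 → k = 296/8 = 37
A = 3×37 = 111, B = 11×37 = 407
= A = 111, B = 407

A = 111, B = 407


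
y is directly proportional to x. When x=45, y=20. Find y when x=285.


Direct proportion: y/x = constant
k = 20/45 ≈ 0.4444
y₂ = k × 285 = 20 × 285 / 45 = 5700/45
≈ 126.67

126.67


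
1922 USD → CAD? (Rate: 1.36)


Amount × rate = 1922 × 1.36
= 2613.92 CAD

2613.92 CAD


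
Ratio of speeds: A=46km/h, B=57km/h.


Ratio = 46:57
GCD = 1
Simplified = 46:57
Time ratio (same distance) = 57:46
Speed ratio = 46:57

46:57


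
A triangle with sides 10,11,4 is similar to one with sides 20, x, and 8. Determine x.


Scale factor = 20/10 = 2
Missing side = 11 × 2
= 22.0

22.0


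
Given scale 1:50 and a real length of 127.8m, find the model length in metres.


Model size = real / scale
= 127.8 / 50
= 2.5560 m

2.5560 m


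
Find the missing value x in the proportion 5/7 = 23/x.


Cross multiply: 5 × x = 7 × 23
5x = 161
x = 161 / 5
= 32.20

32.20


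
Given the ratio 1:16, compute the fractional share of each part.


Total parts = 1 + 16 = 17
First part: 1/17 = 1/17
Second part: 16/17 = 16/17
= 1/17 and 16/17

1/17 and 16/17


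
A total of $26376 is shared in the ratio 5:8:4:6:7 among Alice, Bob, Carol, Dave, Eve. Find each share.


Total parts = 5 + 8 + 4 + 6 + 7 = 30
Alice: 26376 × 5/30 = 4396.00
Bob: 26376 × 8/30 = 7033.60
Carol: 26376 × 4/30 = 3516.80
Dave: 26376 × 6/30 = 5275.20
Eve: 26376 × 7/30 = 6154.40
= Alice: $4396.00, Bob: $7033.60, Carol: $3516.80, Dave: $5275.20, Eve: $6154.40

Alice: $4396.00, Bob: $7033.60, Carol: $3516.80, Dave: $5275.20, Eve: $6154.40


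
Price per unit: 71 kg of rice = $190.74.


Unit rate = total / quantity
= 190.74 / 71
= $2.69 per unit

$2.69 per unit


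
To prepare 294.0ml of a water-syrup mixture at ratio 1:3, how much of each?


Total parts = 1 + 3 = 4
water: 294.0 × 1/4 = 73.5ml
syrup: 294.0 × 3/4 = 220.5ml
= 73.5ml and 220.5ml

73.5ml and 220.5ml


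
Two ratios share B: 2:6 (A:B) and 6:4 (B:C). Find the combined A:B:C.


Match B: multiply A:B by 6 → 12:36
Multiply B:C by 6 → 36:24
Combined: 12:36:24
GCD = 12
= 1:3:2

1:3:2


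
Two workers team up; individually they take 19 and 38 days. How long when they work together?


Rate of A = 1/19 per day
Rate of B = 1/38 per day
Combined rate = 1/19 + 1/38 = 57/722 ≈ 0.0789 per day
Days = 1 / combined rate = 722/57
≈ 12.67 days

12.67 days


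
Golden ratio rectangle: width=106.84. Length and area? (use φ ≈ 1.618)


φ = (1 + √5) / 2 ≈ 1.618
Length = width × φ = 106.84 × 1.618 = 172.86712
≈ 172.87
Area = width × length = 106.84 × 172.86712 = 18469.1231008 ≈ 18469.12
= Length: 172.87, Area: 18469.12

Length: 172.87, Area: 18469.12


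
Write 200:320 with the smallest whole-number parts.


GCD(200, 320) = 40
200/40 : 320/40
= 5:8

5:8


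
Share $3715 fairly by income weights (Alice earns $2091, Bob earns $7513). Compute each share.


Total income = 2091 + 7513 = $9604
Alice: $3715 × 2091/9604 = $808.84
Bob: $3715 × 7513/9604 = $2906.16
= Alice: $808.84, Bob: $2906.16

Alice: $808.84, Bob: $2906.16


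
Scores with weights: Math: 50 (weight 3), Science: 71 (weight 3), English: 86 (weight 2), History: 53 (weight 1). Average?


Numerator = 50×3 + 71×3 + 86×2 + 53×1
= 150 + 213 + 172 + 53
= 588
Total weight = 9
Weighted avg = 588/9
= 65.33

65.33


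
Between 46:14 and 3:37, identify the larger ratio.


46/14 = 3.2857
3/37 = 0.0811
3.2857 > 0.0811, so 46:14 is greater
= 46:14

46:14


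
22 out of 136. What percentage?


Percentage = (part / whole) × 100
= (22 / 136) × 100
≈ 16.18%

16.18%


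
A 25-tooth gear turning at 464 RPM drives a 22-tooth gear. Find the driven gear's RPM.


Gear ratio = 25:22 = 25:22
RPM_B = RPM_A × (teeth_A / teeth_B)
= 464 × (25/22)
= 527.3 RPM

527.3 RPM


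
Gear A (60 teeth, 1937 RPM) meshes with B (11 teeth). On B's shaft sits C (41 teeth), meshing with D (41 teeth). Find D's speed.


Stage 1: RPM_B = RPM_A × t_A/t_B = 1937 × 60/11 = 116220/11 ≈ 10565.45
B and C share a shaft → RPM_C = RPM_B
Stage 2: RPM_D = RPM_C × t_C/t_D = RPM_A × (t_A×t_C)/(t_B×t_D)
Overall ratio = (60×41)/(11×41) = 2460/451
RPM_D = 1937 × 2460/451 = 4765020/451
≈ 10565.45 RPM

10565.45 RPM


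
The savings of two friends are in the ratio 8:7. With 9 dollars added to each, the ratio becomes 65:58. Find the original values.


Let A = 8k, B = 7k.
(8k + 9) / (7k + 9) = 65/58
Cross-multiply: 58(8k + 9) = 65(7k + 9)
464k + 522 = 455k + 585
464k - 455k = 585 - 522
9k = 63
k = 63/9 = 7
A = 8×7 = 56, B = 7×7 = 49
= A = 56, B = 49

A = 56, B = 49
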